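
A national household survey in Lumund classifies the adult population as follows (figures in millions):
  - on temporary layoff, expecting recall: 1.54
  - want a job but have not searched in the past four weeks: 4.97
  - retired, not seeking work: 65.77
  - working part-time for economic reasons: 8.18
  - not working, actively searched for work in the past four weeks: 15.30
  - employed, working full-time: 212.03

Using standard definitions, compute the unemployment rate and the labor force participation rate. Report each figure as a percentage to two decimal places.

Employed = 8.18 + 212.03 = 220.21 million (anyone who worked, including part-time for economic reasons, counts as employed).
Unemployed = 1.54 + 15.30 = 16.84 million (jobless and actively searching, or on temporary layoff).
Labor force = 220.21 + 16.84 = 237.05 million.
Not in labor force = 4.97 + 65.77 = 70.74 million (those not working and not actively searching are outside the labor force — including those who want a job but have given up searching).
Civilian working-age population = 237.05 + 70.74 = 307.79 million.
Unemployment rate = 16.84 / 237.05 = 7.10%.
Labor force participation rate = 237.05 / 307.79 = 77.02%.

Unemployment rate ≈ 7.10%; labor force participation rate ≈ 77.02%.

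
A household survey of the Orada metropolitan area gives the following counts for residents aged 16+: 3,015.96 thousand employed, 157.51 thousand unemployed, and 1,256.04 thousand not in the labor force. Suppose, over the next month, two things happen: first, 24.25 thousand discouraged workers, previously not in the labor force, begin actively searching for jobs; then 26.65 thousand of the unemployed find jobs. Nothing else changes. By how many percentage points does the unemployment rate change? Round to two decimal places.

The unemployment rate changes by −0.11 percentage points.

Initially, labor force = 3,015.96 + 157.51 = 3,173.47 thousand, so u = 157.51/3,173.47 = 4.96%.
After the first change, unemployed and labor force both rise by 24.25 → E = 3,015.96, U = 181.76, labor force = 3,197.72 thousand.
After the second change, unemployed falls and employed rises by 26.65; labor force unchanged → E = 3,042.61, U = 155.11, labor force = 3,197.72 thousand.
New unemployment rate = 155.11 / 3,197.72 = 4.85%.
Change = 4.85% − 4.96% = −0.11 percentage points.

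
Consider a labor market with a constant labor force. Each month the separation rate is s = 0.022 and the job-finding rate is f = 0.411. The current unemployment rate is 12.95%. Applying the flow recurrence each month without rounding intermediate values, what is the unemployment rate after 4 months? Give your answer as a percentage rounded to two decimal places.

Unemployment rate after four months ≈ 5.89%.

With a fixed labor force, u_{t+1} = u_t + s·(1−u_t) − f·u_t = u_t·(1−s−f) + s.
Here 1−s−f = 0.567 and s = 0.022.
u_1 = 0.129500 × 0.567 + 0.022 = 0.095426.
u_2 = 0.095426 × 0.567 + 0.022 = 0.076107.
u_3 = 0.076107 × 0.567 + 0.022 = 0.065153.
u_4 = 0.065153 × 0.567 + 0.022 = 0.058942.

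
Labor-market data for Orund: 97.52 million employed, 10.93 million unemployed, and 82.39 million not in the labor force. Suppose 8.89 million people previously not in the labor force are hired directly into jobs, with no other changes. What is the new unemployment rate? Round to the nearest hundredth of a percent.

New unemployment rate ≈ 9.31%.

Initially, labor force = 97.52 + 10.93 = 108.45 million, so u = 10.93/108.45 = 10.08%.
After the change, employed and labor force both rise by 8.89; unemployed unchanged → E = 106.41, U = 10.93, labor force = 117.34 million.
New unemployment rate = 10.93 / 117.34 = 9.31%.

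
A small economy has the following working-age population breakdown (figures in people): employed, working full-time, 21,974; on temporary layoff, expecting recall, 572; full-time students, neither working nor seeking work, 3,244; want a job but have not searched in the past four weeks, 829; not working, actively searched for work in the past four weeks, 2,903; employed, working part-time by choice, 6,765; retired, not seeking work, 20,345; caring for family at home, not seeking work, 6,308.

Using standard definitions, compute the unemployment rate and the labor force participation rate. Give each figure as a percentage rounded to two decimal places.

Unemployment rate ≈ 10.79%; labor force participation rate ≈ 51.18%.

Employed = 21,974 + 6,765 = 28,739.
Unemployed = 572 + 2,903 = 3,475 (jobless and actively searching, or on temporary layoff).
Labor force = 28,739 + 3,475 = 32,214.
Not in labor force = 3,244 + 829 + 20,345 + 6,308 = 30,726 (those not working and not actively searching are outside the labor force — including those who want a job but have given up searching).
Civilian working-age population = 32,214 + 30,726 = 62,940.
Unemployment rate = 3,475 / 32,214 = 10.79%.
Labor force participation rate = 32,214 / 62,940 = 51.18%.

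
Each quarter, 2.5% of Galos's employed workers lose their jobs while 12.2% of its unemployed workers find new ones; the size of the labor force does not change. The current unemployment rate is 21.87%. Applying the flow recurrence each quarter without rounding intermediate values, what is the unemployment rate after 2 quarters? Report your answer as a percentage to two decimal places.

Unemployment rate after two quarters ≈ 20.55%.

With a fixed labor force, u_{t+1} = u_t + s·(1−u_t) − f·u_t = u_t·(1−s−f) + s.
Here 1−s−f = 0.853 and s = 0.025.
u_1 = 0.218700 × 0.853 + 0.025 = 0.211551.
u_2 = 0.211551 × 0.853 + 0.025 = 0.205453.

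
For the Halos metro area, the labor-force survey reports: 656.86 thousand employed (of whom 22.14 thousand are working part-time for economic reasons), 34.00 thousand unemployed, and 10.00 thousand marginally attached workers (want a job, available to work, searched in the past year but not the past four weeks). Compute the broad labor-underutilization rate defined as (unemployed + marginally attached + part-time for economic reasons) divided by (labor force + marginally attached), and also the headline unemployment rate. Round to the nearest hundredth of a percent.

Labor force = 656.86 + 34.00 = 690.86 thousand.
Numerator = 34.00 + 10.00 + 22.14 = 66.14 thousand.
Denominator = 690.86 + 10.00 = 700.86 thousand.
Broad rate = 66.14 / 700.86 = 9.44%.
Headline unemployment rate = 34.00 / 690.86 = 4.92%.

Broad underutilization rate ≈ 9.44%; headline unemployment rate ≈ 4.92%.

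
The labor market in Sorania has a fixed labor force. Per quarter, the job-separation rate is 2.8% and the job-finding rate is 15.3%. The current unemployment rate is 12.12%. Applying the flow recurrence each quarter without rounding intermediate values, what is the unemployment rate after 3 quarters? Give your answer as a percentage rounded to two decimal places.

Unemployment rate after three quarters ≈ 13.63%.

With a fixed labor force, u_{t+1} = u_t + s·(1−u_t) − f·u_t = u_t·(1−s−f) + s.
Here 1−s−f = 0.819 and s = 0.028.
u_1 = 0.121200 × 0.819 + 0.028 = 0.127263.
u_2 = 0.127263 × 0.819 + 0.028 = 0.132228.
u_3 = 0.132228 × 0.819 + 0.028 = 0.136295.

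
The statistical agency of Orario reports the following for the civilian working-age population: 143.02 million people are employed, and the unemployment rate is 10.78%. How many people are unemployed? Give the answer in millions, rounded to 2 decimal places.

Let U be the number unemployed. The labor force is E + U, and U/(E+U) = 0.1078.
So U = 0.1078 × 143.02 / (1 − 0.1078) = 15.4176 / 0.8922 ≈ 17.28 million.

About 17.28 million are unemployed.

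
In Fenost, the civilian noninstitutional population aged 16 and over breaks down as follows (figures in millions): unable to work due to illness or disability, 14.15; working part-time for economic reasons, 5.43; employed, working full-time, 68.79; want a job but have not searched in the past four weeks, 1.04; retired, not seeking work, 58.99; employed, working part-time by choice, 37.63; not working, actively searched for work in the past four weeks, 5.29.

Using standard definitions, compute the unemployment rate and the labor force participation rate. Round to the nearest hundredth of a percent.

Unemployment rate ≈ 4.52%; labor force participation rate ≈ 61.23%.

Employed = 5.43 + 68.79 + 37.63 = 111.85 million (anyone who worked, including part-time for economic reasons, counts as employed).
Unemployed = 5.29 million.
Labor force = 111.85 + 5.29 = 117.14 million.
Not in labor force = 14.15 + 1.04 + 58.99 = 74.18 million (those not working and not actively searching are outside the labor force — including those who want a job but have given up searching).
Civilian working-age population = 117.14 + 74.18 = 191.32 million.
Unemployment rate = 5.29 / 117.14 = 4.52%.
Labor force participation rate = 117.14 / 191.32 = 61.23%.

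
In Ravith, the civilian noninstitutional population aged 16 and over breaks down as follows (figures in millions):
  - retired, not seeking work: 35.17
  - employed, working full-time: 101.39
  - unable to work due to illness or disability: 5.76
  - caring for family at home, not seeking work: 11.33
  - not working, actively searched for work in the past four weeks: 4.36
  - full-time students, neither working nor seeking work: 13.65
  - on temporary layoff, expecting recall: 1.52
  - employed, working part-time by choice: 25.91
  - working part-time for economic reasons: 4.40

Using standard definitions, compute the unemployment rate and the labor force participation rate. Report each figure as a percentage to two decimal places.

Employed = 101.39 + 25.91 + 4.40 = 131.70 million (anyone who worked, including part-time for economic reasons, counts as employed).
Unemployed = 4.36 + 1.52 = 5.88 million (jobless and actively searching, or on temporary layoff).
Labor force = 131.70 + 5.88 = 137.58 million.
Not in labor force = 35.17 + 5.76 + 11.33 + 13.65 = 65.91 million (those not working and not actively searching are outside the labor force).
Civilian working-age population = 137.58 + 65.91 = 203.49 million.
Unemployment rate = 5.88 / 137.58 = 4.27%.
Labor force participation rate = 137.58 / 203.49 = 67.61%.

Unemployment rate ≈ 4.27%; labor force participation rate ≈ 67.61%.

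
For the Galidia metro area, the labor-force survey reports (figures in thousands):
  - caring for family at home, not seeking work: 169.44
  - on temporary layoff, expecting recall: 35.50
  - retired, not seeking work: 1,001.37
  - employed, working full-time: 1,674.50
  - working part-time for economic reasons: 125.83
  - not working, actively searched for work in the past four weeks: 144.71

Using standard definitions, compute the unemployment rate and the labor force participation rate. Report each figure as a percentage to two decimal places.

Employed = 1,674.50 + 125.83 = 1,800.33 thousand (anyone who worked, including part-time for economic reasons, counts as employed).
Unemployed = 35.50 + 144.71 = 180.21 thousand (jobless and actively searching, or on temporary layoff).
Labor force = 1,800.33 + 180.21 = 1,980.54 thousand.
Not in labor force = 169.44 + 1,001.37 = 1,170.81 thousand (those not working and not actively searching are outside the labor force).
Civilian working-age population = 1,980.54 + 1,170.81 = 3,151.35 thousand.
Unemployment rate = 180.21 / 1,980.54 = 9.10%.
Labor force participation rate = 1,980.54 / 3,151.35 = 62.85%.

Unemployment rate ≈ 9.10%; labor force participation rate ≈ 62.85%.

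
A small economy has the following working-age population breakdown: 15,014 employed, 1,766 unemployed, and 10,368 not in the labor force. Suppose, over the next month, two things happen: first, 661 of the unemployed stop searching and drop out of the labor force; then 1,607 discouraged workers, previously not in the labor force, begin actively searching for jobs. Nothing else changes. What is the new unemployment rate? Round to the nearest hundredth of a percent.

New unemployment rate ≈ 15.30%.

Initially, labor force = 15,014 + 1,766 = 16,780, so u = 1,766/16,780 = 10.52%.
After the first change, unemployed and labor force both fall by 661 → E = 15,014, U = 1,105, labor force = 16,119.
After the second change, unemployed and labor force both rise by 1,607 → E = 15,014, U = 2,712, labor force = 17,726.
New unemployment rate = 2,712 / 17,726 = 15.30%.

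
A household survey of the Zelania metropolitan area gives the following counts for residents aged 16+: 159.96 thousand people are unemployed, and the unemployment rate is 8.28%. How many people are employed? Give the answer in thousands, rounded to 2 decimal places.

Labor force = U / u = 159.96 / 0.0828 ≈ 1,931.88 thousand.
Employed = labor force − unemployed = 1,931.88 − 159.96 = 1,771.92 thousand.

About 1,771.92 thousand are employed.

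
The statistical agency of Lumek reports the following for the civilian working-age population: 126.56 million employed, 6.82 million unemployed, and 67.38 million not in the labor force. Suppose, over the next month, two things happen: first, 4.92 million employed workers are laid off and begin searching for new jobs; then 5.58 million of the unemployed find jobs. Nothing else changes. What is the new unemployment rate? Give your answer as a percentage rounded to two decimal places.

New unemployment rate ≈ 4.62%.

Initially, labor force = 126.56 + 6.82 = 133.38 million, so u = 6.82/133.38 = 5.11%.
After the first change, employed falls and unemployed rises by 4.92; labor force unchanged → E = 121.64, U = 11.74, labor force = 133.38 million.
After the second change, unemployed falls and employed rises by 5.58; labor force unchanged → E = 127.22, U = 6.16, labor force = 133.38 million.
New unemployment rate = 6.16 / 133.38 = 4.62%.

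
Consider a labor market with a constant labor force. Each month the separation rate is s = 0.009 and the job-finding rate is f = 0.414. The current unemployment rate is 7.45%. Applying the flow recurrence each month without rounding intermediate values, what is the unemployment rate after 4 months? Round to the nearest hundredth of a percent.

Unemployment rate after four months ≈ 2.72%.

With a fixed labor force, u_{t+1} = u_t + s·(1−u_t) − f·u_t = u_t·(1−s−f) + s.
Here 1−s−f = 0.577 and s = 0.009.
u_1 = 0.074500 × 0.577 + 0.009 = 0.051986.
u_2 = 0.051986 × 0.577 + 0.009 = 0.038996.
u_3 = 0.038996 × 0.577 + 0.009 = 0.031501.
u_4 = 0.031501 × 0.577 + 0.009 = 0.027176.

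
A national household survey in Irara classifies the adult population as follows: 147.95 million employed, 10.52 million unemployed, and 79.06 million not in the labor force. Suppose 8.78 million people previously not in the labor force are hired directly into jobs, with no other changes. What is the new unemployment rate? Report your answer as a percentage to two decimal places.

Initially, labor force = 147.95 + 10.52 = 158.47 million, so u = 10.52/158.47 = 6.64%.
After the change, employed and labor force both rise by 8.78; unemployed unchanged → E = 156.73, U = 10.52, labor force = 167.25 million.
New unemployment rate = 10.52 / 167.25 = 6.29%.

New unemployment rate ≈ 6.29%.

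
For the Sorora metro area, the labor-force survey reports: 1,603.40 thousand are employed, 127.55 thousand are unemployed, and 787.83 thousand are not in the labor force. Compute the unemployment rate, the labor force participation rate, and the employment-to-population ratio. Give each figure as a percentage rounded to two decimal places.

Unemployment rate ≈ 7.37%; labor force participation rate ≈ 68.72%; employment-population ratio ≈ 63.66%.

Labor force = employed + unemployed = 1,603.40 + 127.55 = 1,730.95 thousand.
Working-age population = 1,730.95 + 787.83 = 2,518.78 thousand.
Unemployment rate = 127.55 / 1,730.95 = 7.37%.
Labor force participation rate = 1,730.95 / 2,518.78 = 68.72%.
Employment-population ratio = 1,603.40 / 2,518.78 = 63.66%.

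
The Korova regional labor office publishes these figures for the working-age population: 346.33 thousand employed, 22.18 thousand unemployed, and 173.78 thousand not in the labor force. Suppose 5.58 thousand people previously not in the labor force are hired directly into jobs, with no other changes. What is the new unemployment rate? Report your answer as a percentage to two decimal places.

New unemployment rate ≈ 5.93%.

Initially, labor force = 346.33 + 22.18 = 368.51 thousand, so u = 22.18/368.51 = 6.02%.
After the change, employed and labor force both rise by 5.58; unemployed unchanged → E = 351.91, U = 22.18, labor force = 374.09 thousand.
New unemployment rate = 22.18 / 374.09 = 5.93%.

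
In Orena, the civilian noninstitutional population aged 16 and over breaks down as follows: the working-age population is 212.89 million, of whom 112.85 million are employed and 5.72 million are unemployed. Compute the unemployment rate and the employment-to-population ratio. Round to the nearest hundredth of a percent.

Labor force = employed + unemployed = 112.85 + 5.72 = 118.57 million.
Unemployment rate = 5.72 / 118.57 = 4.82%.
Employment-population ratio = 112.85 / 212.89 = 53.01%.

Unemployment rate ≈ 4.82%; employment-population ratio ≈ 53.01%.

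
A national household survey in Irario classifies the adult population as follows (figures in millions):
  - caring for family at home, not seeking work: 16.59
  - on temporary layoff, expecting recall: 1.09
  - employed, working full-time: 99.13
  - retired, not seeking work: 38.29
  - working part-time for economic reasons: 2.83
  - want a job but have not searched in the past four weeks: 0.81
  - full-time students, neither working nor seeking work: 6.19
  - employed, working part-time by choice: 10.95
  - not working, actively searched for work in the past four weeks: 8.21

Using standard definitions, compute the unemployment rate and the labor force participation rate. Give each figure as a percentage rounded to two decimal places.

Unemployment rate ≈ 7.61%; labor force participation rate ≈ 66.39%.

Employed = 99.13 + 2.83 + 10.95 = 112.91 million (anyone who worked, including part-time for economic reasons, counts as employed).
Unemployed = 1.09 + 8.21 = 9.30 million (jobless and actively searching, or on temporary layoff).
Labor force = 112.91 + 9.30 = 122.21 million.
Not in labor force = 16.59 + 38.29 + 0.81 + 6.19 = 61.88 million (those not working and not actively searching are outside the labor force — including those who want a job but have given up searching).
Civilian working-age population = 122.21 + 61.88 = 184.09 million.
Unemployment rate = 9.30 / 122.21 = 7.61%.
Labor force participation rate = 122.21 / 184.09 = 66.39%.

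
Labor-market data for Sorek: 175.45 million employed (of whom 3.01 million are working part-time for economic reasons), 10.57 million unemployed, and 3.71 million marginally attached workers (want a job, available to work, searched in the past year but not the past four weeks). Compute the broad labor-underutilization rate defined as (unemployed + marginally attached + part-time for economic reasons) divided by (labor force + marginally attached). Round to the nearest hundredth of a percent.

Broad underutilization rate ≈ 9.11%.

Labor force = 175.45 + 10.57 = 186.02 million.
Numerator = 10.57 + 3.71 + 3.01 = 17.29 million.
Denominator = 186.02 + 3.71 = 189.73 million.
Broad rate = 17.29 / 189.73 = 9.11%.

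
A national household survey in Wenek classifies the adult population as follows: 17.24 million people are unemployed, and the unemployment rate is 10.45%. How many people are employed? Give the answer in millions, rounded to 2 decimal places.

Labor force = U / u = 17.24 / 0.1045 ≈ 164.98 million.
Employed = labor force − unemployed = 164.98 − 17.24 = 147.74 million.

About 147.74 million are employed.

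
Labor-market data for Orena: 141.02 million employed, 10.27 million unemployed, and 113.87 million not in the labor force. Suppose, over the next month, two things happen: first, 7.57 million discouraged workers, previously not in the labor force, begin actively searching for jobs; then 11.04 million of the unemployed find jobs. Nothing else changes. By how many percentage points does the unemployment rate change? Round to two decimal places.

The unemployment rate changes by −2.51 percentage points.

Initially, labor force = 141.02 + 10.27 = 151.29 million, so u = 10.27/151.29 = 6.79%.
After the first change, unemployed and labor force both rise by 7.57 → E = 141.02, U = 17.84, labor force = 158.86 million.
After the second change, unemployed falls and employed rises by 11.04; labor force unchanged → E = 152.06, U = 6.80, labor force = 158.86 million.
New unemployment rate = 6.80 / 158.86 = 4.28%.
Change = 4.28% − 6.79% = −2.51 percentage points.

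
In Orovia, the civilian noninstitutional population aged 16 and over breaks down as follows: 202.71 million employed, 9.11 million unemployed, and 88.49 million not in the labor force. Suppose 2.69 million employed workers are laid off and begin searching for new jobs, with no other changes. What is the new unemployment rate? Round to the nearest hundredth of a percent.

Initially, labor force = 202.71 + 9.11 = 211.82 million, so u = 9.11/211.82 = 4.30%.
After the change, employed falls and unemployed rises by 2.69; labor force unchanged → E = 200.02, U = 11.80, labor force = 211.82 million.
New unemployment rate = 11.80 / 211.82 = 5.57%.

New unemployment rate ≈ 5.57%.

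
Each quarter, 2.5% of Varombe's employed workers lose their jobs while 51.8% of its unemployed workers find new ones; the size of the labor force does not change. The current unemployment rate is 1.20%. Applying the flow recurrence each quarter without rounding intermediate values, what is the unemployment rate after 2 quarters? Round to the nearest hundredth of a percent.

Unemployment rate after two quarters ≈ 3.89%.

With a fixed labor force, u_{t+1} = u_t + s·(1−u_t) − f·u_t = u_t·(1−s−f) + s.
Here 1−s−f = 0.457 and s = 0.025.
u_1 = 0.012000 × 0.457 + 0.025 = 0.030484.
u_2 = 0.030484 × 0.457 + 0.025 = 0.038931.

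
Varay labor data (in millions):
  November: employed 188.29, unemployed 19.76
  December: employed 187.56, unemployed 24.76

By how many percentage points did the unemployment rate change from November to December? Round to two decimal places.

November: labor force = 188.29 + 19.76 = 208.05; u = 19.76/208.05 = 9.50%.
December: labor force = 187.56 + 24.76 = 212.32; u = 24.76/212.32 = 11.66%.
Change = 11.66% − 9.50% = +2.16 pp.

The unemployment rate changed by +2.16 percentage points.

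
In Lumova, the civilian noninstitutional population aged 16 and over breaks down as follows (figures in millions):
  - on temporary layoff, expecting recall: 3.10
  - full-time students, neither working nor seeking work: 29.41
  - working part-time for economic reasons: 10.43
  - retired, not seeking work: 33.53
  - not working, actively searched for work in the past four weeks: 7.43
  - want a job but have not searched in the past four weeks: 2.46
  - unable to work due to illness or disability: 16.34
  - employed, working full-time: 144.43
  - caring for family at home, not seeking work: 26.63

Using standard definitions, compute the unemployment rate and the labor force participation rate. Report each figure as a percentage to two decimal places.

Employed = 10.43 + 144.43 = 154.86 million (anyone who worked, including part-time for economic reasons, counts as employed).
Unemployed = 3.10 + 7.43 = 10.53 million (jobless and actively searching, or on temporary layoff).
Labor force = 154.86 + 10.53 = 165.39 million.
Not in labor force = 29.41 + 33.53 + 2.46 + 16.34 + 26.63 = 108.37 million (those not working and not actively searching are outside the labor force — including those who want a job but have given up searching).
Civilian working-age population = 165.39 + 108.37 = 273.76 million.
Unemployment rate = 10.53 / 165.39 = 6.37%.
Labor force participation rate = 165.39 / 273.76 = 60.41%.

Unemployment rate ≈ 6.37%; labor force participation rate ≈ 60.41%.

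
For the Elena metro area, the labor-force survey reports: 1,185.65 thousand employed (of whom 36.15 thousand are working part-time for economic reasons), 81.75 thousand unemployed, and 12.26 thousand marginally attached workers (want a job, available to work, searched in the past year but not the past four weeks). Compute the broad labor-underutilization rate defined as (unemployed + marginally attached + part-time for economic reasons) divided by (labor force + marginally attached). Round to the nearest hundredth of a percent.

Labor force = 1,185.65 + 81.75 = 1,267.40 thousand.
Numerator = 81.75 + 12.26 + 36.15 = 130.16 thousand.
Denominator = 1,267.40 + 12.26 = 1,279.66 thousand.
Broad rate = 130.16 / 1,279.66 = 10.17%.

Broad underutilization rate ≈ 10.17%.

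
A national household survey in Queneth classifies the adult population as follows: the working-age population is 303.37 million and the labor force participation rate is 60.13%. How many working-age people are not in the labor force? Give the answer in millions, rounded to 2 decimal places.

About 120.95 million are not in the labor force.

Share not in the labor force = 1 − 0.6013 = 0.3987.
Not in labor force = 0.3987 × 303.37 ≈ 120.95 million.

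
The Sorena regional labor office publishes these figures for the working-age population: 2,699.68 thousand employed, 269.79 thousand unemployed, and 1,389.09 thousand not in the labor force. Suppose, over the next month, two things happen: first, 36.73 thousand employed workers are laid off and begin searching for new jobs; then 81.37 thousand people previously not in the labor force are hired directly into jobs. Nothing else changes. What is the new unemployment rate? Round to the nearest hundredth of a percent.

New unemployment rate ≈ 10.05%.

Initially, labor force = 2,699.68 + 269.79 = 2,969.47 thousand, so u = 269.79/2,969.47 = 9.09%.
After the first change, employed falls and unemployed rises by 36.73; labor force unchanged → E = 2,662.95, U = 306.52, labor force = 2,969.47 thousand.
After the second change, employed and labor force both rise by 81.37; unemployed unchanged → E = 2,744.32, U = 306.52, labor force = 3,050.84 thousand.
New unemployment rate = 306.52 / 3,050.84 = 10.05%.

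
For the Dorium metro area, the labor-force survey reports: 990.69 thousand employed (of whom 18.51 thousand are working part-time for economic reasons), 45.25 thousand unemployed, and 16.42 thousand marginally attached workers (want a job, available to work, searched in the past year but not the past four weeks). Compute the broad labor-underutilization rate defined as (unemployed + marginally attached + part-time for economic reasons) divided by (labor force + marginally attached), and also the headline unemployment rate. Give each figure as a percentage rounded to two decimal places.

Broad underutilization rate ≈ 7.62%; headline unemployment rate ≈ 4.37%.

Labor force = 990.69 + 45.25 = 1,035.94 thousand.
Numerator = 45.25 + 16.42 + 18.51 = 80.18 thousand.
Denominator = 1,035.94 + 16.42 = 1,052.36 thousand.
Broad rate = 80.18 / 1,052.36 = 7.62%.
Headline unemployment rate = 45.25 / 1,035.94 = 4.37%.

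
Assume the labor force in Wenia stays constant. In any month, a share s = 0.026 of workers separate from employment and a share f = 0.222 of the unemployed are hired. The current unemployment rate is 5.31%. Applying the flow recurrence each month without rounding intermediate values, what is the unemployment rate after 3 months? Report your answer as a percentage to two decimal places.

Unemployment rate after three months ≈ 8.28%.

With a fixed labor force, u_{t+1} = u_t + s·(1−u_t) − f·u_t = u_t·(1−s−f) + s.
Here 1−s−f = 0.752 and s = 0.026.
u_1 = 0.053100 × 0.752 + 0.026 = 0.065931.
u_2 = 0.065931 × 0.752 + 0.026 = 0.075580.
u_3 = 0.075580 × 0.752 + 0.026 = 0.082836.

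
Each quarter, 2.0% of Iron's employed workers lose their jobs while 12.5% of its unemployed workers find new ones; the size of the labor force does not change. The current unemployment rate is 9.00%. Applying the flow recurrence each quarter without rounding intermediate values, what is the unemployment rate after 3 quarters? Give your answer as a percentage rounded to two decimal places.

With a fixed labor force, u_{t+1} = u_t + s·(1−u_t) − f·u_t = u_t·(1−s−f) + s.
Here 1−s−f = 0.855 and s = 0.020.
u_1 = 0.090000 × 0.855 + 0.020 = 0.096950.
u_2 = 0.096950 × 0.855 + 0.020 = 0.102892.
u_3 = 0.102892 × 0.855 + 0.020 = 0.107973.

Unemployment rate after three quarters ≈ 10.80%.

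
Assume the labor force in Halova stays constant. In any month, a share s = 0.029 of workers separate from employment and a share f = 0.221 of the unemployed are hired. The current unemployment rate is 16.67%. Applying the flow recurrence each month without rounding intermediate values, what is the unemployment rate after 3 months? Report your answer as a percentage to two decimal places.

With a fixed labor force, u_{t+1} = u_t + s·(1−u_t) − f·u_t = u_t·(1−s−f) + s.
Here 1−s−f = 0.750 and s = 0.029.
u_1 = 0.166700 × 0.750 + 0.029 = 0.154025.
u_2 = 0.154025 × 0.750 + 0.029 = 0.144519.
u_3 = 0.144519 × 0.750 + 0.029 = 0.137389.

Unemployment rate after three months ≈ 13.74%.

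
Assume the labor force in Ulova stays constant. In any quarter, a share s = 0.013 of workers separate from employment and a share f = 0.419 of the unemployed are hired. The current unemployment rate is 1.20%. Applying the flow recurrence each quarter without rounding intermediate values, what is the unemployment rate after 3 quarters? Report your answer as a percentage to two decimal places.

Unemployment rate after three quarters ≈ 2.68%.

With a fixed labor force, u_{t+1} = u_t + s·(1−u_t) − f·u_t = u_t·(1−s−f) + s.
Here 1−s−f = 0.568 and s = 0.013.
u_1 = 0.012000 × 0.568 + 0.013 = 0.019816.
u_2 = 0.019816 × 0.568 + 0.013 = 0.024255.
u_3 = 0.024255 × 0.568 + 0.013 = 0.026777.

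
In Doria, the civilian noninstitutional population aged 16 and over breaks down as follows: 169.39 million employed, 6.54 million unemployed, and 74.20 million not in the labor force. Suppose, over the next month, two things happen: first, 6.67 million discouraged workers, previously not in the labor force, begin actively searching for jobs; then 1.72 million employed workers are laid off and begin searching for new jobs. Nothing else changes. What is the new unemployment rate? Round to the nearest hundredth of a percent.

New unemployment rate ≈ 8.18%.

Initially, labor force = 169.39 + 6.54 = 175.93 million, so u = 6.54/175.93 = 3.72%.
After the first change, unemployed and labor force both rise by 6.67 → E = 169.39, U = 13.21, labor force = 182.60 million.
After the second change, employed falls and unemployed rises by 1.72; labor force unchanged → E = 167.67, U = 14.93, labor force = 182.60 million.
New unemployment rate = 14.93 / 182.60 = 8.18%.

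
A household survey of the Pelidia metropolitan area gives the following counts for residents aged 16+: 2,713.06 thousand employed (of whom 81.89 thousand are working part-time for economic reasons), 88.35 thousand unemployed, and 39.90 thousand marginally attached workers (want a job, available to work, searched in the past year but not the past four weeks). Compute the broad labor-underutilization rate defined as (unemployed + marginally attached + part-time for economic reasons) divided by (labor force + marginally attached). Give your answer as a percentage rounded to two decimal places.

Labor force = 2,713.06 + 88.35 = 2,801.41 thousand.
Numerator = 88.35 + 39.90 + 81.89 = 210.14 thousand.
Denominator = 2,801.41 + 39.90 = 2,841.31 thousand.
Broad rate = 210.14 / 2,841.31 = 7.40%.

Broad underutilization rate ≈ 7.40%.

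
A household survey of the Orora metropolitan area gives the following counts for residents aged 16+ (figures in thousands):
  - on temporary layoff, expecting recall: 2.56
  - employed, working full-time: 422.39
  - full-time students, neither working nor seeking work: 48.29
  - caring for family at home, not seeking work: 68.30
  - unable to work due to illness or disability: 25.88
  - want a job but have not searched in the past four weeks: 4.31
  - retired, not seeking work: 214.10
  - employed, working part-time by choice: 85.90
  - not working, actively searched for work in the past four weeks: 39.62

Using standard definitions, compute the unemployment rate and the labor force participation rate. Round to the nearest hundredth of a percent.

Employed = 422.39 + 85.90 = 508.29 thousand.
Unemployed = 2.56 + 39.62 = 42.18 thousand (jobless and actively searching, or on temporary layoff).
Labor force = 508.29 + 42.18 = 550.47 thousand.
Not in labor force = 48.29 + 68.30 + 25.88 + 4.31 + 214.10 = 360.88 thousand (those not working and not actively searching are outside the labor force — including those who want a job but have given up searching).
Civilian working-age population = 550.47 + 360.88 = 911.35 thousand.
Unemployment rate = 42.18 / 550.47 = 7.66%.
Labor force participation rate = 550.47 / 911.35 = 60.40%.

Unemployment rate ≈ 7.66%; labor force participation rate ≈ 60.40%.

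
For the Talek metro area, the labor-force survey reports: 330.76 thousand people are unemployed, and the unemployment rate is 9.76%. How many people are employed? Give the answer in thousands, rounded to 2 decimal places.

Labor force = U / u = 330.76 / 0.0976 ≈ 3,388.93 thousand.
Employed = labor force − unemployed = 3,388.93 − 330.76 = 3,058.17 thousand.

About 3,058.17 thousand are employed.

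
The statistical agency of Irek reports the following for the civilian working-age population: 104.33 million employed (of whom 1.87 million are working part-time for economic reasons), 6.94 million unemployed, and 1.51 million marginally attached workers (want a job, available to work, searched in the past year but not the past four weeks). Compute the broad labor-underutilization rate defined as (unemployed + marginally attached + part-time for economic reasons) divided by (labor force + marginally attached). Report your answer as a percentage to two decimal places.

Broad underutilization rate ≈ 9.15%.

Labor force = 104.33 + 6.94 = 111.27 million.
Numerator = 6.94 + 1.51 + 1.87 = 10.32 million.
Denominator = 111.27 + 1.51 = 112.78 million.
Broad rate = 10.32 / 112.78 = 9.15%.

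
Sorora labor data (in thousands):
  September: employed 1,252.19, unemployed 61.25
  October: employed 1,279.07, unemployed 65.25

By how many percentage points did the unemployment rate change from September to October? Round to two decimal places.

September: labor force = 1,252.19 + 61.25 = 1,313.44; u = 61.25/1,313.44 = 4.66%.
October: labor force = 1,279.07 + 65.25 = 1,344.32; u = 65.25/1,344.32 = 4.85%.
Change = 4.85% − 4.66% = +0.19 pp.

The unemployment rate changed by +0.19 percentage points.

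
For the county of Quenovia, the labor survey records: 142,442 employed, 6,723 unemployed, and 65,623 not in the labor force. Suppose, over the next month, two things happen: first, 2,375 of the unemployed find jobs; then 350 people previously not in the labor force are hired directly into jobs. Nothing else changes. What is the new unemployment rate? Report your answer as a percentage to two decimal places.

New unemployment rate ≈ 2.91%.

Initially, labor force = 142,442 + 6,723 = 149,165, so u = 6,723/149,165 = 4.51%.
After the first change, unemployed falls and employed rises by 2,375; labor force unchanged → E = 144,817, U = 4,348, labor force = 149,165.
After the second change, employed and labor force both rise by 350; unemployed unchanged → E = 145,167, U = 4,348, labor force = 149,515.
New unemployment rate = 4,348 / 149,515 = 2.91%.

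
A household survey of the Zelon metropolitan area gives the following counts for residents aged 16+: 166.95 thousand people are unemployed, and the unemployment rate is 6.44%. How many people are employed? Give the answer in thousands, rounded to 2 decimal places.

About 2,425.44 thousand are employed.

Labor force = U / u = 166.95 / 0.0644 ≈ 2,592.39 thousand.
Employed = labor force − unemployed = 2,592.39 − 166.95 = 2,425.44 thousand.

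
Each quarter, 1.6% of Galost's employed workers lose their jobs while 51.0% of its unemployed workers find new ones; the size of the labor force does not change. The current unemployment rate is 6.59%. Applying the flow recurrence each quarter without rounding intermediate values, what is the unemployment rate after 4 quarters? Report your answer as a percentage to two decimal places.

Unemployment rate after four quarters ≈ 3.22%.

With a fixed labor force, u_{t+1} = u_t + s·(1−u_t) − f·u_t = u_t·(1−s−f) + s.
Here 1−s−f = 0.474 and s = 0.016.
u_1 = 0.065900 × 0.474 + 0.016 = 0.047237.
u_2 = 0.047237 × 0.474 + 0.016 = 0.038390.
u_3 = 0.038390 × 0.474 + 0.016 = 0.034197.
u_4 = 0.034197 × 0.474 + 0.016 = 0.032209.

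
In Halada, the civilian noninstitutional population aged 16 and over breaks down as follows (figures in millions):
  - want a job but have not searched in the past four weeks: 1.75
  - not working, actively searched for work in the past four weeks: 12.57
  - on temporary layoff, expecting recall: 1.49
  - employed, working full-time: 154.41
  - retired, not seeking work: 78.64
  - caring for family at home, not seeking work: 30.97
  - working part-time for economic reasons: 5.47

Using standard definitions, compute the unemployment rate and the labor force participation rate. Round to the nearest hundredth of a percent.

Unemployment rate ≈ 8.08%; labor force participation rate ≈ 60.97%.

Employed = 154.41 + 5.47 = 159.88 million (anyone who worked, including part-time for economic reasons, counts as employed).
Unemployed = 12.57 + 1.49 = 14.06 million (jobless and actively searching, or on temporary layoff).
Labor force = 159.88 + 14.06 = 173.94 million.
Not in labor force = 1.75 + 78.64 + 30.97 = 111.36 million (those not working and not actively searching are outside the labor force — including those who want a job but have given up searching).
Civilian working-age population = 173.94 + 111.36 = 285.30 million.
Unemployment rate = 14.06 / 173.94 = 8.08%.
Labor force participation rate = 173.94 / 285.30 = 60.97%.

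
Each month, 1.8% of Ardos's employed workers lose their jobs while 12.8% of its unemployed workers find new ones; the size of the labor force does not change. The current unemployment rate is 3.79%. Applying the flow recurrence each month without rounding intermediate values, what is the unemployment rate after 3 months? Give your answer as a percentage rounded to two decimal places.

With a fixed labor force, u_{t+1} = u_t + s·(1−u_t) − f·u_t = u_t·(1−s−f) + s.
Here 1−s−f = 0.854 and s = 0.018.
u_1 = 0.037900 × 0.854 + 0.018 = 0.050367.
u_2 = 0.050367 × 0.854 + 0.018 = 0.061013.
u_3 = 0.061013 × 0.854 + 0.018 = 0.070105.

Unemployment rate after three months ≈ 7.01%.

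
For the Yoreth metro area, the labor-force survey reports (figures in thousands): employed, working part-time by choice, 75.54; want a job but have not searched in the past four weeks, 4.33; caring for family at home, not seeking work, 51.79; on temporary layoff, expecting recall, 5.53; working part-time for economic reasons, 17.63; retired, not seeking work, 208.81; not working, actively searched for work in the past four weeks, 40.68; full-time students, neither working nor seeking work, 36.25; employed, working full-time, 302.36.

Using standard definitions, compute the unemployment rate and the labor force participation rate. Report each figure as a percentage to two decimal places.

Employed = 75.54 + 17.63 + 302.36 = 395.53 thousand (anyone who worked, including part-time for economic reasons, counts as employed).
Unemployed = 5.53 + 40.68 = 46.21 thousand (jobless and actively searching, or on temporary layoff).
Labor force = 395.53 + 46.21 = 441.74 thousand.
Not in labor force = 4.33 + 51.79 + 208.81 + 36.25 = 301.18 thousand (those not working and not actively searching are outside the labor force — including those who want a job but have given up searching).
Civilian working-age population = 441.74 + 301.18 = 742.92 thousand.
Unemployment rate = 46.21 / 441.74 = 10.46%.
Labor force participation rate = 441.74 / 742.92 = 59.46%.

Unemployment rate ≈ 10.46%; labor force participation rate ≈ 59.46%.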